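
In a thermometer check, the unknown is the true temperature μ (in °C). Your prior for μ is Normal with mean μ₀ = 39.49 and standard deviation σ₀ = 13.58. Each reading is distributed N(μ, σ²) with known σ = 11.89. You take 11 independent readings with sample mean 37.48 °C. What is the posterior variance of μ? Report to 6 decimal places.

12.014703

For Normal data with known variance σ², a Normal(μ₀, σ₀²) prior on μ is conjugate. Posterior precision = 1/σ₀² + n/σ²; posterior mean is the precision-weighted average of μ₀ and x̄.
σ₀² = 13.58² = 184.4164, σ² = 11.89² = 141.3721; σ² + n·σ₀² = 141.3721 + 11·184.4164 = 2169.9525.
Posterior precision = 1/σ₀² + n/σ² = 1/184.4164 + 11/141.3721 = (σ² + n·σ₀²)/(σ₀²σ²) = 2169.9525/(184.4164·141.3721); posterior variance σₙ² = σ₀²σ²/(σ² + n·σ₀²) = 184.4164·141.3721/2169.9525 = 12.014703.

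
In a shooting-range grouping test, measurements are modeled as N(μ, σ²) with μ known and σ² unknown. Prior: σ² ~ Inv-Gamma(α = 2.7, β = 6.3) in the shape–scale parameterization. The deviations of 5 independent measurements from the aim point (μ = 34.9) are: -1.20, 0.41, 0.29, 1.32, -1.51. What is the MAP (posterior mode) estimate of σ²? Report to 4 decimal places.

With known mean μ and an Inverse-Gamma(α, β) prior on σ², the Normal likelihood is conjugate: posterior is Inv-Gamma(α + n/2, β + Σ(xᵢ−μ)²/2).
Σ(xᵢ−μ)² = (-1.20)² + (0.41)² + (0.29)² + (1.32)² + (-1.51)² = 5.7147.
Posterior: Inv-Gamma(2.7 + 5/2, 6.3 + 5.7147/2) = Inv-Gamma(5.20, 9.15735).
Mode = β/(α+1) = 9.15735/6.20 = 1.4770.

1.4770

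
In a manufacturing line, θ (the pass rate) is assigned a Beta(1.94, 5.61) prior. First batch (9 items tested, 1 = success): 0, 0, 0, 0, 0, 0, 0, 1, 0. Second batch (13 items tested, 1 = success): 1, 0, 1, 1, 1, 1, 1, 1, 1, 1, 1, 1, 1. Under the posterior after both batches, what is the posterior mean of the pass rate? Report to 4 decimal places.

The Beta prior is conjugate to a Binomial/Bernoulli likelihood; the update adds successes to α and failures to β.
After batch 1: Beta(1.94+1, 5.61+8) = Beta(2.94, 13.61).
After batch 2: Beta(2.94+12, 13.61+1) = Beta(14.94, 14.61).
Posterior mean = α/(α+β) = 14.94/29.55 = 0.5056.

0.5056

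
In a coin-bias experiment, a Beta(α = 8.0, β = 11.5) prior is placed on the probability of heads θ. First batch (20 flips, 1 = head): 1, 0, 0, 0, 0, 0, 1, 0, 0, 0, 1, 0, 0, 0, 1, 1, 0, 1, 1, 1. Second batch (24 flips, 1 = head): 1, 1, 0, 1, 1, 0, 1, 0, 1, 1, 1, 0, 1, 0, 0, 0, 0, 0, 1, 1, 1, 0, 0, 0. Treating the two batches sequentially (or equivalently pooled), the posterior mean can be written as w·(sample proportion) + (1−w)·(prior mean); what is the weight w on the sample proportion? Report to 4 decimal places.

0.6929

The Beta prior is conjugate to a Binomial/Bernoulli likelihood; the update adds successes to α and failures to β.
Total number of flips: n = 20 + 24 = 44.
Posterior mean = (α₀+k)/(α₀+β₀+n) = [n/(α₀+β₀+n)]·(k/n) + [(α₀+β₀)/(α₀+β₀+n)]·α₀/(α₀+β₀), so only n and the prior enter the weight.
The weight on the data is w = n/(α₀+β₀+n) = 44/(8.0+11.5+44) = 44/63.5 = 0.6929.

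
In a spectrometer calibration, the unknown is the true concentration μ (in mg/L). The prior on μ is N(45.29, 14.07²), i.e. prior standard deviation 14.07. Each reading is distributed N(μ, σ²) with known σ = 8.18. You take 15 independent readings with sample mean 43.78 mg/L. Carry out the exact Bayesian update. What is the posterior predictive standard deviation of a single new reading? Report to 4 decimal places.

8.4424

For Normal data with known variance σ², a Normal(μ₀, σ₀²) prior on μ is conjugate. Posterior precision = 1/σ₀² + n/σ²; posterior mean is the precision-weighted average of μ₀ and x̄.
σ₀² = 14.07² = 197.9649, σ² = 8.18² = 66.9124; σ² + n·σ₀² = 66.9124 + 15·197.9649 = 3036.3859.
Posterior precision = 1/σ₀² + n/σ² = 1/197.9649 + 15/66.9124 = (σ² + n·σ₀²)/(σ₀²σ²) = 3036.3859/(197.9649·66.9124); posterior variance σₙ² = σ₀²σ²/(σ² + n·σ₀²) = 197.9649·66.9124/3036.3859 = 4.362524.
Predictive variance for one new observation = σₙ² + σ² = 197.9649·66.9124/3036.3859 + 66.9124 = σ²·(σ₀² + 3036.3859)/3036.3859 = 66.9124·3234.3508/3036.3859 = 71.274924; SD = √(66.9124·3234.3508/3036.3859) = 8.4424.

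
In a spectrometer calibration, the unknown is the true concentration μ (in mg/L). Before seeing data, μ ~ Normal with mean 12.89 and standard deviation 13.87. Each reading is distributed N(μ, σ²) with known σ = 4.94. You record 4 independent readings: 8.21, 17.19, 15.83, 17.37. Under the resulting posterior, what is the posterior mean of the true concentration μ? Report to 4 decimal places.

14.5959

For Normal data with known variance σ², a Normal(μ₀, σ₀²) prior on μ is conjugate. Posterior precision = 1/σ₀² + n/σ²; posterior mean is the precision-weighted average of μ₀ and x̄.
Σxᵢ = 8.21 + 17.19 + 15.83 + 17.37 = 58.6, so n·x̄ = 58.6.
σ₀² = 13.87² = 192.3769, σ² = 4.94² = 24.4036; σ² + n·σ₀² = 24.4036 + 4·192.3769 = 793.9112.
Posterior mean = (μ₀/σ₀² + n·x̄/σ²)/(1/σ₀² + n/σ²) = (σ²·μ₀ + σ₀²·n·x̄)/(σ² + n·σ₀²) = (24.4036·12.89 + 192.3769·58.6)/793.9112 = 11587.848744/793.9112 = 14.5959.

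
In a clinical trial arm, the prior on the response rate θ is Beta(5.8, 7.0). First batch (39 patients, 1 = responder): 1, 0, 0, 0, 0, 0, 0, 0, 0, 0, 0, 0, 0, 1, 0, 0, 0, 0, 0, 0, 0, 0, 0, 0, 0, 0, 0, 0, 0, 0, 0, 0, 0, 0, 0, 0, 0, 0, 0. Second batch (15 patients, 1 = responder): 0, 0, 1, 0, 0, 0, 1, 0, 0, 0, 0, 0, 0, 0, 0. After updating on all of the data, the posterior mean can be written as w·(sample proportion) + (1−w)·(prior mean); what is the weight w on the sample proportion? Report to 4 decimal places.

0.8084

The Beta prior is conjugate to a Binomial/Bernoulli likelihood; the update adds successes to α and failures to β.
Total number of patients: n = 39 + 15 = 54.
Posterior mean = (α₀+k)/(α₀+β₀+n) = [n/(α₀+β₀+n)]·(k/n) + [(α₀+β₀)/(α₀+β₀+n)]·α₀/(α₀+β₀), so only n and the prior enter the weight.
The weight on the data is w = n/(α₀+β₀+n) = 54/(5.8+7.0+54) = 54/66.8 = 0.8084.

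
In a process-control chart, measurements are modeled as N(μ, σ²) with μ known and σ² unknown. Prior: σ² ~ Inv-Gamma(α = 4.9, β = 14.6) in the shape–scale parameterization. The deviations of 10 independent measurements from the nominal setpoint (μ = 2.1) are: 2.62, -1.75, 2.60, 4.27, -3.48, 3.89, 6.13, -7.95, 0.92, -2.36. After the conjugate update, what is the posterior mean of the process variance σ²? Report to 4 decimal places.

11.1549

With known mean μ and an Inverse-Gamma(α, β) prior on σ², the Normal likelihood is conjugate: posterior is Inv-Gamma(α + n/2, β + Σ(xᵢ−μ)²/2).
Σ(xᵢ−μ)² = (2.62)² + (-1.75)² + (2.60)² + (4.27)² + (-3.48)² + (3.89)² + (6.13)² + (-7.95)² + (0.92)² + (-2.36)² = 169.3577.
Posterior: Inv-Gamma(4.9 + 10/2, 14.6 + 169.3577/2) = Inv-Gamma(9.90, 99.27885).
E[σ²|data] = β/(α−1) = 99.27885/8.90 = 11.1549.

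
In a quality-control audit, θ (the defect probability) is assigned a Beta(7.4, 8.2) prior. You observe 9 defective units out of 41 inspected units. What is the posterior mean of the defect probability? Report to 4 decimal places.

0.2898

The Beta prior is conjugate to a Binomial/Bernoulli likelihood; the update adds successes to α and failures to β.
Posterior: Beta(α+k, β+n−k) = Beta(7.4+9, 8.2+32) = Beta(16.4, 40.2).
Posterior mean = α/(α+β) = 16.4/56.6 = 0.2898.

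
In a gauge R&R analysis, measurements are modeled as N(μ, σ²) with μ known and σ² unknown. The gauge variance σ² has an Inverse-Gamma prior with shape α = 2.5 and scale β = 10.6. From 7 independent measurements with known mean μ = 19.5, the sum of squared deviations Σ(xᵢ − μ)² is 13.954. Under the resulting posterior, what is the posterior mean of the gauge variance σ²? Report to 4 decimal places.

With known mean μ and an Inverse-Gamma(α, β) prior on σ², the Normal likelihood is conjugate: posterior is Inv-Gamma(α + n/2, β + Σ(xᵢ−μ)²/2).
Posterior: Inv-Gamma(2.5 + 7/2, 10.6 + 13.954/2) = Inv-Gamma(6.00, 17.5770).
E[σ²|data] = β/(α−1) = 17.5770/5.00 = 3.5154.

3.5154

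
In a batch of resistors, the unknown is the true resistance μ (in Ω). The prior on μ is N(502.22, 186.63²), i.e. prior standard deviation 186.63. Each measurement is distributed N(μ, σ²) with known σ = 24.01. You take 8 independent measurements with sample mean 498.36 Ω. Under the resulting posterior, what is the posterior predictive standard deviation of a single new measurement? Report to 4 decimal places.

25.4635

For Normal data with known variance σ², a Normal(μ₀, σ₀²) prior on μ is conjugate. Posterior precision = 1/σ₀² + n/σ²; posterior mean is the precision-weighted average of μ₀ and x̄.
σ₀² = 186.63² = 34830.7569, σ² = 24.01² = 576.4801; σ² + n·σ₀² = 576.4801 + 8·34830.7569 = 279222.5353.
Posterior precision = 1/σ₀² + n/σ² = 1/34830.7569 + 8/576.4801 = (σ² + n·σ₀²)/(σ₀²σ²) = 279222.5353/(34830.7569·576.4801); posterior variance σₙ² = σ₀²σ²/(σ² + n·σ₀²) = 34830.7569·576.4801/279222.5353 = 71.911238.
Predictive variance for one new observation = σₙ² + σ² = 34830.7569·576.4801/279222.5353 + 576.4801 = σ²·(σ₀² + 279222.5353)/279222.5353 = 576.4801·314053.2922/279222.5353 = 648.391338; SD = √(576.4801·314053.2922/279222.5353) = 25.4635.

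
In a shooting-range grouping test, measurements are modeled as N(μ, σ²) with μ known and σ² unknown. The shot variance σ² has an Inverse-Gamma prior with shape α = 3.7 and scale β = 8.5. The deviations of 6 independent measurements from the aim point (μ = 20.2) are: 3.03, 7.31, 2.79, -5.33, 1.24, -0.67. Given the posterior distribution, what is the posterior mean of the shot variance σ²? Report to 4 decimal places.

10.3330

With known mean μ and an Inverse-Gamma(α, β) prior on σ², the Normal likelihood is conjugate: posterior is Inv-Gamma(α + n/2, β + Σ(xᵢ−μ)²/2).
Σ(xᵢ−μ)² = (3.03)² + (7.31)² + (2.79)² + (-5.33)² + (1.24)² + (-0.67)² = 100.7965.
Posterior: Inv-Gamma(3.7 + 6/2, 8.5 + 100.7965/2) = Inv-Gamma(6.70, 58.89825).
E[σ²|data] = β/(α−1) = 58.89825/5.70 = 10.3330.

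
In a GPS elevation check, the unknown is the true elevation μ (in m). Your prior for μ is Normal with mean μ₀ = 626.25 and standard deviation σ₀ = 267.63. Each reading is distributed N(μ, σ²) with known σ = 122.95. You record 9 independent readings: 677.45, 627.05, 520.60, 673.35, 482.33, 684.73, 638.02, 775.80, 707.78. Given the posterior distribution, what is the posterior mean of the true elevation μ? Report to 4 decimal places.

For Normal data with known variance σ², a Normal(μ₀, σ₀²) prior on μ is conjugate. Posterior precision = 1/σ₀² + n/σ²; posterior mean is the precision-weighted average of μ₀ and x̄.
Σxᵢ = 677.45 + 627.05 + 520.60 + 673.35 + 482.33 + 684.73 + 638.02 + 775.80 + 707.78 = 5787.11, so n·x̄ = 5787.11.
σ₀² = 267.63² = 71625.8169, σ² = 122.95² = 15116.7025; σ² + n·σ₀² = 15116.7025 + 9·71625.8169 = 659749.0546.
Posterior mean = (μ₀/σ₀² + n·x̄/σ²)/(1/σ₀² + n/σ²) = (σ²·μ₀ + σ₀²·n·x̄)/(σ² + n·σ₀²) = (15116.7025·626.25 + 71625.8169·5787.11)/659749.0546 = 423973316.180784/659749.0546 = 642.6282.

642.6282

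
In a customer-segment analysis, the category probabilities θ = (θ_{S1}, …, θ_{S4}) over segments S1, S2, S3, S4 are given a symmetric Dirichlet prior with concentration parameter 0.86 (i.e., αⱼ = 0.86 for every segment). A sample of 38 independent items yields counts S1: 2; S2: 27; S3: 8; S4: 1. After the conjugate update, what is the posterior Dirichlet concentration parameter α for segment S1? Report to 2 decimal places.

2.86

The Dirichlet prior is conjugate to the Multinomial likelihood: each posterior αⱼ = prior αⱼ + observed count nⱼ.
Posterior concentration: (2.86, 27.86, 8.86, 1.86), total = 41.44.
α_{S1} = 0.86 + 2 = 2.86.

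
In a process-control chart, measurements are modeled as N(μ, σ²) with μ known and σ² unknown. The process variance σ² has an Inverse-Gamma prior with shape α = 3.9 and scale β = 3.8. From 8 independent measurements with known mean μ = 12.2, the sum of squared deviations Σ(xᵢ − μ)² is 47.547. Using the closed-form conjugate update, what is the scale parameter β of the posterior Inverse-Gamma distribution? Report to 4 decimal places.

27.5735

With known mean μ and an Inverse-Gamma(α, β) prior on σ², the Normal likelihood is conjugate: posterior is Inv-Gamma(α + n/2, β + Σ(xᵢ−μ)²/2).
Posterior: Inv-Gamma(3.9 + 8/2, 3.8 + 47.547/2) = Inv-Gamma(7.90, 27.5735).
Posterior β = 27.5735.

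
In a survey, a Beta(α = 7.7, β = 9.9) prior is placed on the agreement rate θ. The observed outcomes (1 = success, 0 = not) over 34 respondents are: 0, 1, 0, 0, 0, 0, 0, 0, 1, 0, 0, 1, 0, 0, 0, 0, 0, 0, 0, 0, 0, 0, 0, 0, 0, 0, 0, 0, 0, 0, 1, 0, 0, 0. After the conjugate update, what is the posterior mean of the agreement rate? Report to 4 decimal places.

The Beta prior is conjugate to a Binomial/Bernoulli likelihood; the update adds successes to α and failures to β.
Posterior: Beta(α+k, β+n−k) = Beta(7.7+4, 9.9+30) = Beta(11.7, 39.9).
Posterior mean = α/(α+β) = 11.7/51.6 = 0.2267.

0.2267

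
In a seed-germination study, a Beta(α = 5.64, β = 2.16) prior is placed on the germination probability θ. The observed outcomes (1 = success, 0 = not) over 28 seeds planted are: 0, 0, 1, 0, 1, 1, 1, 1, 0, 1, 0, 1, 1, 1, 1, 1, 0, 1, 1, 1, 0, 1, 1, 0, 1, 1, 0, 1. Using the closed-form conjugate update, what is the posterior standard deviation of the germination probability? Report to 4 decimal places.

0.0764

The Beta prior is conjugate to a Binomial/Bernoulli likelihood; the update adds successes to α and failures to β.
Posterior: Beta(α+k, β+n−k) = Beta(5.64+19, 2.16+9) = Beta(24.64, 11.16).
Var = αβ/((α+β)²(α+β+1)) = 24.64·11.16/(35.80²·36.80) = 0.00583030; SD = √0.00583030 = 0.0764.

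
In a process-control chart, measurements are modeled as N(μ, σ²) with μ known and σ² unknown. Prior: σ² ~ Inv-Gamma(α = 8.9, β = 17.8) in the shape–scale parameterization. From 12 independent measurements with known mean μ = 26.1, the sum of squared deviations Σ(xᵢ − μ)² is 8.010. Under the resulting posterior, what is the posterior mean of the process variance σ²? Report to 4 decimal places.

1.5687

With known mean μ and an Inverse-Gamma(α, β) prior on σ², the Normal likelihood is conjugate: posterior is Inv-Gamma(α + n/2, β + Σ(xᵢ−μ)²/2).
Posterior: Inv-Gamma(8.9 + 12/2, 17.8 + 8.010/2) = Inv-Gamma(14.90, 21.8050).
E[σ²|data] = β/(α−1) = 21.8050/13.90 = 1.5687.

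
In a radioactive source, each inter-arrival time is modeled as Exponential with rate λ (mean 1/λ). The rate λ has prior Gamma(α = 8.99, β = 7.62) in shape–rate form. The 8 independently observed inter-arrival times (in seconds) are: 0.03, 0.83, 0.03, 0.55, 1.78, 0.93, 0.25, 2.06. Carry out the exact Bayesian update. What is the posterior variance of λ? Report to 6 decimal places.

0.085701

With a Gamma(shape α, rate β) prior on the exponential rate λ, the posterior after n observations with total T = Σxᵢ is Gamma(α+n, β+T).
Sum of observations T = 6.46 seconds; n = 8.
Posterior: Gamma(8.99+8, 7.62+6.46) = Gamma(16.99, 14.08).
Var = α/β² = 0.085701.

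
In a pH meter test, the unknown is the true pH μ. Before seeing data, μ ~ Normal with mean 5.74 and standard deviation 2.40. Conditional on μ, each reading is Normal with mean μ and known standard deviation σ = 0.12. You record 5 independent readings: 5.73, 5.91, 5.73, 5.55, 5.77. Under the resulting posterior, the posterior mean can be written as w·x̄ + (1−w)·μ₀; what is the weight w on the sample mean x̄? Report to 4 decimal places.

0.9995

For Normal data with known variance σ², a Normal(μ₀, σ₀²) prior on μ is conjugate. Posterior precision = 1/σ₀² + n/σ²; posterior mean is the precision-weighted average of μ₀ and x̄.
σ₀² = 2.40² = 5.76, σ² = 0.12² = 0.0144. Prior precision 1/σ₀² = 1/5.76; data precision n/σ² = 5/0.0144.
w = (n/σ²)/(1/σ₀² + n/σ²) = n·σ₀²/(σ² + n·σ₀²) = 5·5.76/(0.0144 + 5·5.76) = 28.8/28.8144 = 0.9995.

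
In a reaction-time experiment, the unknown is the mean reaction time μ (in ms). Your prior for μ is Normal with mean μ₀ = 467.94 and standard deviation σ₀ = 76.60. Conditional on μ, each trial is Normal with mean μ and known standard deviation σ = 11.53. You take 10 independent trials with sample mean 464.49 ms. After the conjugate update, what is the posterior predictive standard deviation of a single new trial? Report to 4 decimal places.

12.0915

For Normal data with known variance σ², a Normal(μ₀, σ₀²) prior on μ is conjugate. Posterior precision = 1/σ₀² + n/σ²; posterior mean is the precision-weighted average of μ₀ and x̄.
σ₀² = 76.60² = 5867.56, σ² = 11.53² = 132.9409; σ² + n·σ₀² = 132.9409 + 10·5867.56 = 58808.5409.
Posterior precision = 1/σ₀² + n/σ² = 1/5867.56 + 10/132.9409 = (σ² + n·σ₀²)/(σ₀²σ²) = 58808.5409/(5867.56·132.9409); posterior variance σₙ² = σ₀²σ²/(σ² + n·σ₀²) = 5867.56·132.9409/58808.5409 = 13.264038.
Predictive variance for one new observation = σₙ² + σ² = 5867.56·132.9409/58808.5409 + 132.9409 = σ²·(σ₀² + 58808.5409)/58808.5409 = 132.9409·64676.1009/58808.5409 = 146.204938; SD = √(132.9409·64676.1009/58808.5409) = 12.0915.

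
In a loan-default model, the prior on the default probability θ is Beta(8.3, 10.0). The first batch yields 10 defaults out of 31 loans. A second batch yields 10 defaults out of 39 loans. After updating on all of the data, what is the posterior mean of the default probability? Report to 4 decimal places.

0.3205

The Beta prior is conjugate to a Binomial/Bernoulli likelihood; the update adds successes to α and failures to β.
After batch 1: Beta(8.3+10, 10.0+21) = Beta(18.3, 31.0).
After batch 2: Beta(18.3+10, 31.0+29) = Beta(28.3, 60.0).
Posterior mean = α/(α+β) = 28.3/88.3 = 0.3205.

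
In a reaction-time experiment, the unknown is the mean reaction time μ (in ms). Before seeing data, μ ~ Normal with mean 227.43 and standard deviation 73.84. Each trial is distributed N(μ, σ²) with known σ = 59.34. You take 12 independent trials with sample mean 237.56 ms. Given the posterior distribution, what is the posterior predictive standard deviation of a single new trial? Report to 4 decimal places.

61.6416

For Normal data with known variance σ², a Normal(μ₀, σ₀²) prior on μ is conjugate. Posterior precision = 1/σ₀² + n/σ²; posterior mean is the precision-weighted average of μ₀ and x̄.
σ₀² = 73.84² = 5452.3456, σ² = 59.34² = 3521.2356; σ² + n·σ₀² = 3521.2356 + 12·5452.3456 = 68949.3828.
Posterior precision = 1/σ₀² + n/σ² = 1/5452.3456 + 12/3521.2356 = (σ² + n·σ₀²)/(σ₀²σ²) = 68949.3828/(5452.3456·3521.2356); posterior variance σₙ² = σ₀²σ²/(σ² + n·σ₀²) = 5452.3456·3521.2356/68949.3828 = 278.450548.
Predictive variance for one new observation = σₙ² + σ² = 5452.3456·3521.2356/68949.3828 + 3521.2356 = σ²·(σ₀² + 68949.3828)/68949.3828 = 3521.2356·74401.7284/68949.3828 = 3799.686148; SD = √(3521.2356·74401.7284/68949.3828) = 61.6416.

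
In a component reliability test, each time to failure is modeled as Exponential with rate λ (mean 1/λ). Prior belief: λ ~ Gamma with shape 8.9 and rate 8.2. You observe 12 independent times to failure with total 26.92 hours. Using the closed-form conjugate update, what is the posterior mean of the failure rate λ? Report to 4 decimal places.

With a Gamma(shape α, rate β) prior on the exponential rate λ, the posterior after n observations with total T = Σxᵢ is Gamma(α+n, β+T).
Posterior: Gamma(8.9+12, 8.2+26.92) = Gamma(20.9, 35.12).
Posterior mean of λ = α/β = 20.9/35.12 = 0.5951.

0.5951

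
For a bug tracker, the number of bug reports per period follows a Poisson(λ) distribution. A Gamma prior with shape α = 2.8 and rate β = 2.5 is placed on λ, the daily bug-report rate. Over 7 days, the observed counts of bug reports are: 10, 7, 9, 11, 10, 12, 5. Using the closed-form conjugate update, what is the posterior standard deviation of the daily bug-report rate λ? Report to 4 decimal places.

With a Gamma(shape α, rate β) prior, the Poisson likelihood is conjugate: the posterior is Gamma(α + ΣXᵢ, β + n).
Sum of counts S = 64 over n = 7 days.
Posterior: Gamma(α+S, β+n) = Gamma(2.8+64, 2.5+7) = Gamma(66.8, 9.5).
SD = √α/β = √66.8/9.5 = 0.8603.

0.8603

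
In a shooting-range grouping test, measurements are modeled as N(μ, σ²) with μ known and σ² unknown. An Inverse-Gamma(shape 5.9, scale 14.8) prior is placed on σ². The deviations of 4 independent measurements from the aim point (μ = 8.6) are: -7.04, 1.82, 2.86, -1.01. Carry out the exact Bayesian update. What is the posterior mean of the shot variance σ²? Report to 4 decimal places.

6.6430

With known mean μ and an Inverse-Gamma(α, β) prior on σ², the Normal likelihood is conjugate: posterior is Inv-Gamma(α + n/2, β + Σ(xᵢ−μ)²/2).
Σ(xᵢ−μ)² = (-7.04)² + (1.82)² + (2.86)² + (-1.01)² = 62.0737.
Posterior: Inv-Gamma(5.9 + 4/2, 14.8 + 62.0737/2) = Inv-Gamma(7.90, 45.83685).
E[σ²|data] = β/(α−1) = 45.83685/6.90 = 6.6430.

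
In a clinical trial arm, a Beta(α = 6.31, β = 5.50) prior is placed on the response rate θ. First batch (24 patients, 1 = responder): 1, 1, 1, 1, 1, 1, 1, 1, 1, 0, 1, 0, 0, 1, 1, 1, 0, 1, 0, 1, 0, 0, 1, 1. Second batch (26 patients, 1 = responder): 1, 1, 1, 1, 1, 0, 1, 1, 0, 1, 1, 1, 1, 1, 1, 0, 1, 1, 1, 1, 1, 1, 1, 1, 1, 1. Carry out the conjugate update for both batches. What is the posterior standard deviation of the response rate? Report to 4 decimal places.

The Beta prior is conjugate to a Binomial/Bernoulli likelihood; the update adds successes to α and failures to β.
After batch 1: Beta(6.31+17, 5.50+7) = Beta(23.31, 12.50).
After batch 2: Beta(23.31+23, 12.50+3) = Beta(46.31, 15.50).
Var = αβ/((α+β)²(α+β+1)) = 46.31·15.50/(61.81²·62.81) = 0.00299130; SD = √0.00299130 = 0.0547.

0.0547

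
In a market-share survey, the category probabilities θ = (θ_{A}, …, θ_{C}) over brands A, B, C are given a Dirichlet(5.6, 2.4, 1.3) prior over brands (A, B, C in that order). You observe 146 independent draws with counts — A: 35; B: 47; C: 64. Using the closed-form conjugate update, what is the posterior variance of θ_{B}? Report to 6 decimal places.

The Dirichlet prior is conjugate to the Multinomial likelihood: each posterior αⱼ = prior αⱼ + observed count nⱼ.
Posterior concentration: (40.6, 49.4, 65.3), total = 155.3.
Var[θ_j] = α_j(Σα−α_j)/((Σα)²(Σα+1)) = 49.4·105.9/(155.3²·156.3) = 0.001388.

0.001388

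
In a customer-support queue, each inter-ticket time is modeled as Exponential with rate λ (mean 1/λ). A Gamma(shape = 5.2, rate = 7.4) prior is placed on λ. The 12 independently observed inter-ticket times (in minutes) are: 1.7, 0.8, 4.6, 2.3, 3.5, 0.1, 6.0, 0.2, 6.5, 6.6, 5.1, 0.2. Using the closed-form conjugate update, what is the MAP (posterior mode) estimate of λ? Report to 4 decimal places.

0.3600

With a Gamma(shape α, rate β) prior on the exponential rate λ, the posterior after n observations with total T = Σxᵢ is Gamma(α+n, β+T).
Sum of observations T = 37.6 minutes; n = 12.
Posterior: Gamma(5.2+12, 7.4+37.6) = Gamma(17.2, 45.0).
Mode = (α−1)/β = 0.3600.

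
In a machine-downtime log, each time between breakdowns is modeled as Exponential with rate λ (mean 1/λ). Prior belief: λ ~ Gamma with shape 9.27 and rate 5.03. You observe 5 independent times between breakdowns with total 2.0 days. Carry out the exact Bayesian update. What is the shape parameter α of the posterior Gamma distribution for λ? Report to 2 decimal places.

14.27

With a Gamma(shape α, rate β) prior on the exponential rate λ, the posterior after n observations with total T = Σxᵢ is Gamma(α+n, β+T).
Posterior: Gamma(9.27+5, 5.03+2.0) = Gamma(14.27, 7.03).
Posterior α = 14.27.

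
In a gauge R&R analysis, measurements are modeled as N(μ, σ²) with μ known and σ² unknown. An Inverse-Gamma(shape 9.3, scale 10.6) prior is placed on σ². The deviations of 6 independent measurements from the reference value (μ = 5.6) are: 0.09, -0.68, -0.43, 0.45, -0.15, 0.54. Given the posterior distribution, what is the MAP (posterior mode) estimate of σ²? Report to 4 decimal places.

0.8411

With known mean μ and an Inverse-Gamma(α, β) prior on σ², the Normal likelihood is conjugate: posterior is Inv-Gamma(α + n/2, β + Σ(xᵢ−μ)²/2).
Σ(xᵢ−μ)² = (0.09)² + (-0.68)² + (-0.43)² + (0.45)² + (-0.15)² + (0.54)² = 1.1720.
Posterior: Inv-Gamma(9.3 + 6/2, 10.6 + 1.1720/2) = Inv-Gamma(12.30, 11.18600).
Mode = β/(α+1) = 11.18600/13.30 = 0.8411.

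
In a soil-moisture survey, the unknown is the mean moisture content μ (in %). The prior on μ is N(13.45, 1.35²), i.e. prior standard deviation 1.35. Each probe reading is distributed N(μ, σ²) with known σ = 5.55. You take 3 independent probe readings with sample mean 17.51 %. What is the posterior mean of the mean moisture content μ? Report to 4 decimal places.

14.0620

For Normal data with known variance σ², a Normal(μ₀, σ₀²) prior on μ is conjugate. Posterior precision = 1/σ₀² + n/σ²; posterior mean is the precision-weighted average of μ₀ and x̄.
n·x̄ = 3·17.51 = 52.53.
σ₀² = 1.35² = 1.8225, σ² = 5.55² = 30.8025; σ² + n·σ₀² = 30.8025 + 3·1.8225 = 36.27.
Posterior mean = (μ₀/σ₀² + n·x̄/σ²)/(1/σ₀² + n/σ²) = (σ²·μ₀ + σ₀²·n·x̄)/(σ² + n·σ₀²) = (30.8025·13.45 + 1.8225·52.53)/36.27 = 510.02955/36.27 = 14.0620.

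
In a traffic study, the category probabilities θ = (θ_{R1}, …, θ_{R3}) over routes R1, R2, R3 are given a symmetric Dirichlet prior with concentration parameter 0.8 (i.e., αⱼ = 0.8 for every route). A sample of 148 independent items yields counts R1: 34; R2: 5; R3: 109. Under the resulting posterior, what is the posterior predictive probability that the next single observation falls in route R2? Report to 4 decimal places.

0.0386

The Dirichlet prior is conjugate to the Multinomial likelihood: each posterior αⱼ = prior αⱼ + observed count nⱼ.
Posterior concentration: (34.8, 5.8, 109.8), total = 150.4.
P(next = R2 | data) = α_{R2}/Σα = 0.0386.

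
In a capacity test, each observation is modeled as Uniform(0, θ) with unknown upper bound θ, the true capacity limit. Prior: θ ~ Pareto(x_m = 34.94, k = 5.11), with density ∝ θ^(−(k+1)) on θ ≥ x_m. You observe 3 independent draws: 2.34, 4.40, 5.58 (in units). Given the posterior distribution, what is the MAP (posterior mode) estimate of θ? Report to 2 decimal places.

34.94

A Pareto(scale x_m, shape k) prior on the upper bound θ of Uniform(0, θ) is conjugate: posterior is Pareto(max(x_m, max xᵢ), k + n).
Sample maximum = 5.58; prior scale x_m = 34.94 → posterior scale = max = 34.94.
Posterior shape = 5.11 + 3 = 8.11.
The Pareto density is decreasing on [x_m, ∞), so the mode is x_m = 34.94.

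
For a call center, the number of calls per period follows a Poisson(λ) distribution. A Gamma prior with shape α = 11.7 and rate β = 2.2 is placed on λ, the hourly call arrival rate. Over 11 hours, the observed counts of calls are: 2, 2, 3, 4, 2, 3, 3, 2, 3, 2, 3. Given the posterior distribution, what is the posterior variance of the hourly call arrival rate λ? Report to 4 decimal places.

With a Gamma(shape α, rate β) prior, the Poisson likelihood is conjugate: the posterior is Gamma(α + ΣXᵢ, β + n).
Sum of counts S = 29 over n = 11 hours.
Posterior: Gamma(α+S, β+n) = Gamma(11.7+29, 2.2+11) = Gamma(40.7, 13.2).
Var = α/β² = 40.7/13.2² = 0.2336.

0.2336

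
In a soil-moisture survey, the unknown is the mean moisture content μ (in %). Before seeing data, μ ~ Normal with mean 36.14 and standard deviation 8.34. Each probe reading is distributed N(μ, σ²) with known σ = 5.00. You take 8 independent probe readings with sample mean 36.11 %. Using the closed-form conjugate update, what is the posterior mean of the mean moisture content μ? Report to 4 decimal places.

36.1113

For Normal data with known variance σ², a Normal(μ₀, σ₀²) prior on μ is conjugate. Posterior precision = 1/σ₀² + n/σ²; posterior mean is the precision-weighted average of μ₀ and x̄.
n·x̄ = 8·36.11 = 288.88.
σ₀² = 8.34² = 69.5556, σ² = 5.00² = 25; σ² + n·σ₀² = 25 + 8·69.5556 = 581.4448.
Posterior mean = (μ₀/σ₀² + n·x̄/σ²)/(1/σ₀² + n/σ²) = (σ²·μ₀ + σ₀²·n·x̄)/(σ² + n·σ₀²) = (25·36.14 + 69.5556·288.88)/581.4448 = 20996.721728/581.4448 = 36.1113.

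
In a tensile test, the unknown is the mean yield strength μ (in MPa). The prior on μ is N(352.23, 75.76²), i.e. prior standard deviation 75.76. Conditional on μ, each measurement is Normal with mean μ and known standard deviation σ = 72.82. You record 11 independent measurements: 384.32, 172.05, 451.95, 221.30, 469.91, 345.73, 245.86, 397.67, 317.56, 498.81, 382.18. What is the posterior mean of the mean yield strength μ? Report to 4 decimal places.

For Normal data with known variance σ², a Normal(μ₀, σ₀²) prior on μ is conjugate. Posterior precision = 1/σ₀² + n/σ²; posterior mean is the precision-weighted average of μ₀ and x̄.
Σxᵢ = 384.32 + 172.05 + 451.95 + 221.30 + 469.91 + 345.73 + 245.86 + 397.67 + 317.56 + 498.81 + 382.18 = 3887.34, so n·x̄ = 3887.34.
σ₀² = 75.76² = 5739.5776, σ² = 72.82² = 5302.7524; σ² + n·σ₀² = 5302.7524 + 11·5739.5776 = 68438.106.
Posterior mean = (μ₀/σ₀² + n·x̄/σ²)/(1/σ₀² + n/σ²) = (σ²·μ₀ + σ₀²·n·x̄)/(σ² + n·σ₀²) = (5302.7524·352.23 + 5739.5776·3887.34)/68438.106 = 24179478.065436/68438.106 = 353.3043.

353.3043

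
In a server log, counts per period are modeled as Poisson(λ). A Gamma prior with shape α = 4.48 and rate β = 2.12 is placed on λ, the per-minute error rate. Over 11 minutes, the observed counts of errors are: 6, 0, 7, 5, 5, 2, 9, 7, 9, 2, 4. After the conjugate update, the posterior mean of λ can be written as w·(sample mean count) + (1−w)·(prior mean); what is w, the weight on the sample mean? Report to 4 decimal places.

With a Gamma(shape α, rate β) prior, the Poisson likelihood is conjugate: the posterior is Gamma(α + ΣXᵢ, β + n).
Posterior mean = (α₀+S)/(β₀+n) = [n/(β₀+n)]·(S/n) + [β₀/(β₀+n)]·(α₀/β₀), so only n and β₀ enter the weight.
Weight on data w = n/(β₀+n) = 11/(2.12+11) = 11/13.12 = 0.8384.

0.8384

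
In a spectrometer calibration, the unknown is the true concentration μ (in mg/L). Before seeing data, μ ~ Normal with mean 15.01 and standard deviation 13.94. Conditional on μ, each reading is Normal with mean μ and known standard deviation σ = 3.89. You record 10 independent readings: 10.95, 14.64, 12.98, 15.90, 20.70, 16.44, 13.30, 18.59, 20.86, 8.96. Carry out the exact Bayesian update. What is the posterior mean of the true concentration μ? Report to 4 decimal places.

15.3295

For Normal data with known variance σ², a Normal(μ₀, σ₀²) prior on μ is conjugate. Posterior precision = 1/σ₀² + n/σ²; posterior mean is the precision-weighted average of μ₀ and x̄.
Σxᵢ = 10.95 + 14.64 + 12.98 + 15.90 + 20.70 + 16.44 + 13.30 + 18.59 + 20.86 + 8.96 = 153.32, so n·x̄ = 153.32.
σ₀² = 13.94² = 194.3236, σ² = 3.89² = 15.1321; σ² + n·σ₀² = 15.1321 + 10·194.3236 = 1958.3681.
Posterior mean = (μ₀/σ₀² + n·x̄/σ²)/(1/σ₀² + n/σ²) = (σ²·μ₀ + σ₀²·n·x̄)/(σ² + n·σ₀²) = (15.1321·15.01 + 194.3236·153.32)/1958.3681 = 30020.827173/1958.3681 = 15.3295.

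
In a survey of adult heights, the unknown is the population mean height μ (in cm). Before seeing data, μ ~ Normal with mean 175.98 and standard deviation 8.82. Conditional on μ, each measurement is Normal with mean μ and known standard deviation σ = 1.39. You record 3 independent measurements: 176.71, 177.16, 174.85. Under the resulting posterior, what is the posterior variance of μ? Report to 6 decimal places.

0.638745

For Normal data with known variance σ², a Normal(μ₀, σ₀²) prior on μ is conjugate. Posterior precision = 1/σ₀² + n/σ²; posterior mean is the precision-weighted average of μ₀ and x̄.
σ₀² = 8.82² = 77.7924, σ² = 1.39² = 1.9321; σ² + n·σ₀² = 1.9321 + 3·77.7924 = 235.3093.
Posterior precision = 1/σ₀² + n/σ² = 1/77.7924 + 3/1.9321 = (σ² + n·σ₀²)/(σ₀²σ²) = 235.3093/(77.7924·1.9321); posterior variance σₙ² = σ₀²σ²/(σ² + n·σ₀²) = 77.7924·1.9321/235.3093 = 0.638745.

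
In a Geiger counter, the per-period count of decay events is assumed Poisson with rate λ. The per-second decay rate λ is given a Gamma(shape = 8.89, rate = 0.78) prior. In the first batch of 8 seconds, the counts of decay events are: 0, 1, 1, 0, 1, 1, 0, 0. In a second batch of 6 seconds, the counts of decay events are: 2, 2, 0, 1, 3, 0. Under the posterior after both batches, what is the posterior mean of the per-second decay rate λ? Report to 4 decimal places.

1.4134

With a Gamma(shape α, rate β) prior, the Poisson likelihood is conjugate: the posterior is Gamma(α + ΣXᵢ, β + n).
Batch 1: sum of counts S = 4 over n = 8 seconds.
After batch 1: Gamma(α+S, β+n) = Gamma(8.89+4, 0.78+8) = Gamma(12.89, 8.78).
Batch 2: sum of counts S = 8 over n = 6 seconds.
After batch 2: Gamma(α+S, β+n) = Gamma(12.89+8, 8.78+6) = Gamma(20.89, 14.78).
Posterior mean = α/β = 20.89/14.78 = 1.4134.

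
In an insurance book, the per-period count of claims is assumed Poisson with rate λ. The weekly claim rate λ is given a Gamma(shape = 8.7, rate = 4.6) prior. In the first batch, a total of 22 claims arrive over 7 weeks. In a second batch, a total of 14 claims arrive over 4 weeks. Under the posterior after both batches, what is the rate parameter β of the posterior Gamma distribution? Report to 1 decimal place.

With a Gamma(shape α, rate β) prior, the Poisson likelihood is conjugate: the posterior is Gamma(α + ΣXᵢ, β + n).
After batch 1: Gamma(α+S, β+n) = Gamma(8.7+22, 4.6+7) = Gamma(30.7, 11.6).
After batch 2: Gamma(α+S, β+n) = Gamma(30.7+14, 11.6+4) = Gamma(44.7, 15.6).
Posterior β = 15.6.

15.6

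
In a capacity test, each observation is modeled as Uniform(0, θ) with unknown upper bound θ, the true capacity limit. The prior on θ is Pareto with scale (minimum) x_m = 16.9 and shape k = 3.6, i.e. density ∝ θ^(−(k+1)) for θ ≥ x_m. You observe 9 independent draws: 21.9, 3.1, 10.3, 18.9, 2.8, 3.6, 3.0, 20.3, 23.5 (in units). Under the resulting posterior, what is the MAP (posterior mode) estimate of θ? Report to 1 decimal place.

23.5

A Pareto(scale x_m, shape k) prior on the upper bound θ of Uniform(0, θ) is conjugate: posterior is Pareto(max(x_m, max xᵢ), k + n).
Sample maximum = 23.5; prior scale x_m = 16.9 → posterior scale = max = 23.5.
Posterior shape = 3.6 + 9 = 12.6.
The Pareto density is decreasing on [x_m, ∞), so the mode is x_m = 23.5.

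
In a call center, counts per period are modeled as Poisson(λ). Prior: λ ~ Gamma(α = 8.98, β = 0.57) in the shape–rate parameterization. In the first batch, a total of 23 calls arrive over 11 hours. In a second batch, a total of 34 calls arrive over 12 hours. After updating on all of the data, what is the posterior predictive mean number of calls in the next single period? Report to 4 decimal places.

With a Gamma(shape α, rate β) prior, the Poisson likelihood is conjugate: the posterior is Gamma(α + ΣXᵢ, β + n).
After batch 1: Gamma(α+S, β+n) = Gamma(8.98+23, 0.57+11) = Gamma(31.98, 11.57).
After batch 2: Gamma(α+S, β+n) = Gamma(31.98+34, 11.57+12) = Gamma(65.98, 23.57).
The predictive distribution for one future period is NegBinom with mean α/β = 2.7993.

2.7993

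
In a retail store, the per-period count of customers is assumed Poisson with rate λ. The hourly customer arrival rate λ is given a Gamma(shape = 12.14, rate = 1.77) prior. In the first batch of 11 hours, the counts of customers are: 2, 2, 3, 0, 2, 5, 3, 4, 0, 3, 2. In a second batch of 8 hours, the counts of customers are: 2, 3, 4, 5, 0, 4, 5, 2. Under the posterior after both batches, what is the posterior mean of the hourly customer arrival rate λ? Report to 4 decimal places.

3.0400

With a Gamma(shape α, rate β) prior, the Poisson likelihood is conjugate: the posterior is Gamma(α + ΣXᵢ, β + n).
Batch 1: sum of counts S = 26 over n = 11 hours.
After batch 1: Gamma(α+S, β+n) = Gamma(12.14+26, 1.77+11) = Gamma(38.14, 12.77).
Batch 2: sum of counts S = 25 over n = 8 hours.
After batch 2: Gamma(α+S, β+n) = Gamma(38.14+25, 12.77+8) = Gamma(63.14, 20.77).
Posterior mean = α/β = 63.14/20.77 = 3.0400.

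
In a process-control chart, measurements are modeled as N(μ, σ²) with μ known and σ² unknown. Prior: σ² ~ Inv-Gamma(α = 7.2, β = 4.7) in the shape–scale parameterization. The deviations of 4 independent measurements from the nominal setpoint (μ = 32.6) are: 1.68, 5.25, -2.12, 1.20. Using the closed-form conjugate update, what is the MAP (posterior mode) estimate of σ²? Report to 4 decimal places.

2.2411

With known mean μ and an Inverse-Gamma(α, β) prior on σ², the Normal likelihood is conjugate: posterior is Inv-Gamma(α + n/2, β + Σ(xᵢ−μ)²/2).
Σ(xᵢ−μ)² = (1.68)² + (5.25)² + (-2.12)² + (1.20)² = 36.3193.
Posterior: Inv-Gamma(7.2 + 4/2, 4.7 + 36.3193/2) = Inv-Gamma(9.20, 22.85965).
Mode = β/(α+1) = 22.85965/10.20 = 2.2411.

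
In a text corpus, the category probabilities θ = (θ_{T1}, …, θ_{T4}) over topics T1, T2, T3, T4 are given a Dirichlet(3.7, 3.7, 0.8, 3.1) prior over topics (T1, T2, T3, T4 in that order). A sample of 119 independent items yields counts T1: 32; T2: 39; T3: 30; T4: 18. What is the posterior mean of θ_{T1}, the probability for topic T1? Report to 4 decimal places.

The Dirichlet prior is conjugate to the Multinomial likelihood: each posterior αⱼ = prior αⱼ + observed count nⱼ.
Posterior concentration: (35.7, 42.7, 30.8, 21.1), total = 130.3.
E[θ_{T1}|data] = α_{T1}/Σα = 35.7/130.3 = 0.2740.

0.2740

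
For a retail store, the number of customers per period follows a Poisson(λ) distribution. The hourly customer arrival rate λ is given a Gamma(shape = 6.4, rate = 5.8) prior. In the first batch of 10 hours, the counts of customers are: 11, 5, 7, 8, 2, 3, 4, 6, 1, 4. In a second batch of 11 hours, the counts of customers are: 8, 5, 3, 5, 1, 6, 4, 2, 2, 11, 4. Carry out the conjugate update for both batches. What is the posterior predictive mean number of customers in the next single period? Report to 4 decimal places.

With a Gamma(shape α, rate β) prior, the Poisson likelihood is conjugate: the posterior is Gamma(α + ΣXᵢ, β + n).
Batch 1: sum of counts S = 51 over n = 10 hours.
After batch 1: Gamma(α+S, β+n) = Gamma(6.4+51, 5.8+10) = Gamma(57.4, 15.8).
Batch 2: sum of counts S = 51 over n = 11 hours.
After batch 2: Gamma(α+S, β+n) = Gamma(57.4+51, 15.8+11) = Gamma(108.4, 26.8).
The predictive distribution for one future period is NegBinom with mean α/β = 4.0448.

4.0448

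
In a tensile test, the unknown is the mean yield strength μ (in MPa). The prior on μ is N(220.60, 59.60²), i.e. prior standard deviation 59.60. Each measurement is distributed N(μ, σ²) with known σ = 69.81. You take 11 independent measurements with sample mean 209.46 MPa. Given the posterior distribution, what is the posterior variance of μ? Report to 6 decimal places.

For Normal data with known variance σ², a Normal(μ₀, σ₀²) prior on μ is conjugate. Posterior precision = 1/σ₀² + n/σ²; posterior mean is the precision-weighted average of μ₀ and x̄.
σ₀² = 59.60² = 3552.16, σ² = 69.81² = 4873.4361; σ² + n·σ₀² = 4873.4361 + 11·3552.16 = 43947.1961.
Posterior precision = 1/σ₀² + n/σ² = 1/3552.16 + 11/4873.4361 = (σ² + n·σ₀²)/(σ₀²σ²) = 43947.1961/(3552.16·4873.4361); posterior variance σₙ² = σ₀²σ²/(σ² + n·σ₀²) = 3552.16·4873.4361/43947.1961 = 393.909653.

393.909653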